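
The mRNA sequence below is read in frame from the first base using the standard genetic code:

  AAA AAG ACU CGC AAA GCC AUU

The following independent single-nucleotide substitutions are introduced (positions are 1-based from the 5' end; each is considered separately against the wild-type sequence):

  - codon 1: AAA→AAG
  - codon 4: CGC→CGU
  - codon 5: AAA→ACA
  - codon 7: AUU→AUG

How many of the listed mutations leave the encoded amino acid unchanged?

Codon 1: AAA (Lys) → AAG (Lys) — synonymous.
Codon 4: CGC (Arg) → CGU (Arg) — synonymous.
Codon 5: AAA (Lys) → ACA (Thr) — missense.
Codon 7: AUU (Ile) → AUG (Met) — missense.
Synonymous: 2 of 4.

2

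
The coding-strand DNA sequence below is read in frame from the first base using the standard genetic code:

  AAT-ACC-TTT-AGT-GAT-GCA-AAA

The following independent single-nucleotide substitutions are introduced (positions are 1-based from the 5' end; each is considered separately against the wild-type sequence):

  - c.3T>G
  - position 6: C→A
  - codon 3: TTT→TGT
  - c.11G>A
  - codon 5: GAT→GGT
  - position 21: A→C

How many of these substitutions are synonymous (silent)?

Codon 1: AAT (Asn) → AAG (Lys) — missense.
Codon 2: ACC (Thr) → ACA (Thr) — synonymous.
Codon 3: TTT (Phe) → TGT (Cys) — missense.
Codon 4: AGT (Ser) → AAT (Asn) — missense.
Codon 5: GAT (Asp) → GGT (Gly) — missense.
Codon 7: AAA (Lys) → AAC (Asn) — missense.
Synonymous: 1 of 6.

1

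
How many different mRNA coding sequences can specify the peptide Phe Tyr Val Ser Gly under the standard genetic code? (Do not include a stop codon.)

384

Phe: 2 codons.
Tyr: 2 codons.
Val: 4 codons.
Ser: 6 codons.
Gly: 4 codons.
2 × 2 × 4 × 6 × 4 = 384.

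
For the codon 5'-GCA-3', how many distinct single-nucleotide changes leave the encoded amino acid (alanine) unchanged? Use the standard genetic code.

3

Position 1: none → 0 synonymous.
Position 2: none → 0 synonymous.
Position 3: GCU, GCC, GCG → 3 synonymous.
Total: 0 + 0 + 3 = 3.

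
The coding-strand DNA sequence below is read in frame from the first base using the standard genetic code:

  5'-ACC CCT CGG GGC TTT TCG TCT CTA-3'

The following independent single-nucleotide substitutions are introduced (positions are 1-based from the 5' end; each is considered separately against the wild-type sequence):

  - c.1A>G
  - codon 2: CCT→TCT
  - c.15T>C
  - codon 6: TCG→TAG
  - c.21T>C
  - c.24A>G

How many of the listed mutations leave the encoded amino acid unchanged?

3

Codon 1: ACC (Thr) → GCC (Ala) — missense.
Codon 2: CCT (Pro) → TCT (Ser) — missense.
Codon 5: TTT (Phe) → TTC (Phe) — synonymous.
Codon 6: TCG (Ser) → TAG (Stop) — nonsense.
Codon 7: TCT (Ser) → TCC (Ser) — synonymous.
Codon 8: CTA (Leu) → CTG (Leu) — synonymous.
Synonymous: 3 of 6.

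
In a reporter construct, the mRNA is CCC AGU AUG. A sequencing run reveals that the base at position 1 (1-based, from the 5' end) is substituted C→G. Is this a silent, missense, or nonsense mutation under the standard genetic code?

missense

Position 1 falls in codon 1: CCC → Pro.
After the substitution the codon is GCC → Ala.
Pro ≠ Ala, so this is a missense mutation.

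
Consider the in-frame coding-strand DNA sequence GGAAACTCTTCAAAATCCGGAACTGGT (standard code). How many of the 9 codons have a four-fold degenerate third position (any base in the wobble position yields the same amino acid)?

7

Codon 1 GGA (Gly): third position 4-fold.
Codon 2 AAC (Asn): third position 2-fold.
Codon 3 TCT (Ser): third position 4-fold.
Codon 4 TCA (Ser): third position 4-fold.
Codon 5 AAA (Lys): third position 2-fold.
Codon 6 TCC (Ser): third position 4-fold.
Codon 7 GGA (Gly): third position 4-fold.
Codon 8 ACT (Thr): third position 4-fold.
Codon 9 GGT (Gly): third position 4-fold.
Four-fold degenerate third positions: 7.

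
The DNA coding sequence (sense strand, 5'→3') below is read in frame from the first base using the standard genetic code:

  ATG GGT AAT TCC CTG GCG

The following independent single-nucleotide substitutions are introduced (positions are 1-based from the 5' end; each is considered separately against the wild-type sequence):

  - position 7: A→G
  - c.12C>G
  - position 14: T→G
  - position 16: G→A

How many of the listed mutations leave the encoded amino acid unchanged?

Codon 3: AAT (Asn) → GAT (Asp) — missense.
Codon 4: TCC (Ser) → TCG (Ser) — synonymous.
Codon 5: CTG (Leu) → CGG (Arg) — missense.
Codon 6: GCG (Ala) → ACG (Thr) — missense.
Synonymous: 1 of 4.

1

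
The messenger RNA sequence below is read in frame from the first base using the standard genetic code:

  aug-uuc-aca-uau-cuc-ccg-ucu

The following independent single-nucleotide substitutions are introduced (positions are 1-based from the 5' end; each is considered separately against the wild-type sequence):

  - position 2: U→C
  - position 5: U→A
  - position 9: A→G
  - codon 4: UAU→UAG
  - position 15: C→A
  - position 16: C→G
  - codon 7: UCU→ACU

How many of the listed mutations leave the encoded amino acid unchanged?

2

Codon 1: AUG (Met) → ACG (Thr) — missense.
Codon 2: UUC (Phe) → UAC (Tyr) — missense.
Codon 3: ACA (Thr) → ACG (Thr) — synonymous.
Codon 4: UAU (Tyr) → UAG (Stop) — nonsense.
Codon 5: CUC (Leu) → CUA (Leu) — synonymous.
Codon 6: CCG (Pro) → GCG (Ala) — missense.
Codon 7: UCU (Ser) → ACU (Thr) — missense.
Synonymous: 2 of 7.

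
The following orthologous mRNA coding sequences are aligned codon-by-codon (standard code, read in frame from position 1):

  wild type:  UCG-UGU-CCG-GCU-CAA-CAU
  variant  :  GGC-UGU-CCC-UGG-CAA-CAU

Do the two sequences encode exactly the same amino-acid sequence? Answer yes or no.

no

Codon 1: UCG Ser / GGC Gly — nonsynonymous.
Codon 2: UGU Cys / UGU Cys — identical.
Codon 3: CCG Pro / CCC Pro — synonymous.
Codon 4: GCU Ala / UGG Trp — nonsynonymous.
Codon 5: CAA Gln / CAA Gln — identical.
Codon 6: CAU His / CAU His — identical.
Nonsynonymous differences: 2 → different protein.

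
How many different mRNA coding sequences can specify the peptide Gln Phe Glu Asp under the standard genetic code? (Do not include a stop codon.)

Gln: 2 codons.
Phe: 2 codons.
Glu: 2 codons.
Asp: 2 codons.
2 × 2 × 2 × 2 = 16.

16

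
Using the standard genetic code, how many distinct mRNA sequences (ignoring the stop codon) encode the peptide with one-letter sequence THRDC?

192

Thr: 4 codons.
His: 2 codons.
Arg: 6 codons.
Asp: 2 codons.
Cys: 2 codons.
4 × 2 × 6 × 2 × 2 = 192.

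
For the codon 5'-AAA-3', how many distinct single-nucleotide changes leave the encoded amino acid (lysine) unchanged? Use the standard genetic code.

1

Position 1: none → 0 synonymous.
Position 2: none → 0 synonymous.
Position 3: AAG → 1 synonymous.
Total: 0 + 0 + 1 = 1.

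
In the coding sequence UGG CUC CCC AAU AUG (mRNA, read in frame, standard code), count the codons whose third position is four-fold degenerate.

Codon 1 UGG (Trp): third position 1-fold.
Codon 2 CUC (Leu): third position 4-fold.
Codon 3 CCC (Pro): third position 4-fold.
Codon 4 AAU (Asn): third position 2-fold.
Codon 5 AUG (Met): third position 1-fold.
Four-fold degenerate third positions: 2.

2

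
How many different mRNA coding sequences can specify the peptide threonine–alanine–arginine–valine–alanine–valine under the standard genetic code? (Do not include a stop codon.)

Thr: 4 codons.
Ala: 4 codons.
Arg: 6 codons.
Val: 4 codons.
Ala: 4 codons.
Val: 4 codons.
4 × 4 × 6 × 4 × 4 × 4 = 6144.

6144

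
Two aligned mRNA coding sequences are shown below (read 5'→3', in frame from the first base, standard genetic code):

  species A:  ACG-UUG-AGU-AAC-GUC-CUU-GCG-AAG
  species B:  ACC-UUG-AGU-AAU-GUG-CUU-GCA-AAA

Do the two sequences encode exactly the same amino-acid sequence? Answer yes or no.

Codon 1: ACG Thr / ACC Thr — synonymous.
Codon 2: UUG Leu / UUG Leu — identical.
Codon 3: AGU Ser / AGU Ser — identical.
Codon 4: AAC Asn / AAU Asn — synonymous.
Codon 5: GUC Val / GUG Val — synonymous.
Codon 6: CUU Leu / CUU Leu — identical.
Codon 7: GCG Ala / GCA Ala — synonymous.
Codon 8: AAG Lys / AAA Lys — synonymous.
Nonsynonymous differences: 0 → same protein.

yes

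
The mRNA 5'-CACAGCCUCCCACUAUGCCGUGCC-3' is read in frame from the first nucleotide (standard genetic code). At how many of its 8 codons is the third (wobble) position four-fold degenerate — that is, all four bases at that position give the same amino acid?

5

Codon 1 CAC (His): third position 2-fold.
Codon 2 AGC (Ser): third position 2-fold.
Codon 3 CUC (Leu): third position 4-fold.
Codon 4 CCA (Pro): third position 4-fold.
Codon 5 CUA (Leu): third position 4-fold.
Codon 6 UGC (Cys): third position 2-fold.
Codon 7 CGU (Arg): third position 4-fold.
Codon 8 GCC (Ala): third position 4-fold.
Four-fold degenerate third positions: 5.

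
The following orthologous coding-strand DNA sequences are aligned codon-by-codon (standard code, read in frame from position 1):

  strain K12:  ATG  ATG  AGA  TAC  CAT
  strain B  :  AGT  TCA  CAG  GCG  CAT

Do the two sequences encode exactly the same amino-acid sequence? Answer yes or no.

no

Codon 1: ATG Met / AGT Ser — nonsynonymous.
Codon 2: ATG Met / TCA Ser — nonsynonymous.
Codon 3: AGA Arg / CAG Gln — nonsynonymous.
Codon 4: TAC Tyr / GCG Ala — nonsynonymous.
Codon 5: CAT His / CAT His — identical.
Nonsynonymous differences: 4 → different protein.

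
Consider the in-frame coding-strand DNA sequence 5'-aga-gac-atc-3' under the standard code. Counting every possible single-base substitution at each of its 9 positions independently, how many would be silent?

5

Codon 1 (AGA, Arg): 2 synonymous substitutions.
Codon 2 (GAC, Asp): 1 synonymous substitution.
Codon 3 (ATC, Ile): 2 synonymous substitutions.
Total: 2 + 1 + 2 = 5.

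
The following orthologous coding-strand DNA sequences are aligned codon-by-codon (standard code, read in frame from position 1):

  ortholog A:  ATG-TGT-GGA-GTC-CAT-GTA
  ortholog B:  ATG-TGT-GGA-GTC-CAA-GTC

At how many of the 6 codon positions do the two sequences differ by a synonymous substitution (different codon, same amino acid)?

Codon 1: ATG Met / ATG Met — identical.
Codon 2: TGT Cys / TGT Cys — identical.
Codon 3: GGA Gly / GGA Gly — identical.
Codon 4: GTC Val / GTC Val — identical.
Codon 5: CAT His / CAA Gln — nonsynonymous.
Codon 6: GTA Val / GTC Val — synonymous.
Synonymous differences: 1.

1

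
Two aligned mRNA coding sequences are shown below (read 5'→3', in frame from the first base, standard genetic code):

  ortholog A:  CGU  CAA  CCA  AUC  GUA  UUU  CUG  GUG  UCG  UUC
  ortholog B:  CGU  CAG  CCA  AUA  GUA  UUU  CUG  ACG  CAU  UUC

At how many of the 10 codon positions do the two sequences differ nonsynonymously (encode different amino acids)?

Codon 1: CGU Arg / CGU Arg — identical.
Codon 2: CAA Gln / CAG Gln — synonymous.
Codon 3: CCA Pro / CCA Pro — identical.
Codon 4: AUC Ile / AUA Ile — synonymous.
Codon 5: GUA Val / GUA Val — identical.
Codon 6: UUU Phe / UUU Phe — identical.
Codon 7: CUG Leu / CUG Leu — identical.
Codon 8: GUG Val / ACG Thr — nonsynonymous.
Codon 9: UCG Ser / CAU His — nonsynonymous.
Codon 10: UUC Phe / UUC Phe — identical.
Nonsynonymous differences: 2.

2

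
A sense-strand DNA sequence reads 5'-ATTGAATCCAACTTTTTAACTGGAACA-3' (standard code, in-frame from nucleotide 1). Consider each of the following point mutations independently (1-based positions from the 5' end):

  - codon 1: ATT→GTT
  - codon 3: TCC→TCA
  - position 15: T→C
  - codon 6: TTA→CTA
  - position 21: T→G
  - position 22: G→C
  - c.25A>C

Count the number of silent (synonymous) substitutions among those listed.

4

Codon 1: ATT (Ile) → GTT (Val) — missense.
Codon 3: TCC (Ser) → TCA (Ser) — synonymous.
Codon 5: TTT (Phe) → TTC (Phe) — synonymous.
Codon 6: TTA (Leu) → CTA (Leu) — synonymous.
Codon 7: ACT (Thr) → ACG (Thr) — synonymous.
Codon 8: GGA (Gly) → CGA (Arg) — missense.
Codon 9: ACA (Thr) → CCA (Pro) — missense.
Synonymous: 4 of 7.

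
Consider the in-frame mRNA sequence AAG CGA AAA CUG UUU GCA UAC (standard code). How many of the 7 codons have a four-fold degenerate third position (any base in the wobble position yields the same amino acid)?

Codon 1 AAG (Lys): third position 2-fold.
Codon 2 CGA (Arg): third position 4-fold.
Codon 3 AAA (Lys): third position 2-fold.
Codon 4 CUG (Leu): third position 4-fold.
Codon 5 UUU (Phe): third position 2-fold.
Codon 6 GCA (Ala): third position 4-fold.
Codon 7 UAC (Tyr): third position 2-fold.
Four-fold degenerate third positions: 3.

3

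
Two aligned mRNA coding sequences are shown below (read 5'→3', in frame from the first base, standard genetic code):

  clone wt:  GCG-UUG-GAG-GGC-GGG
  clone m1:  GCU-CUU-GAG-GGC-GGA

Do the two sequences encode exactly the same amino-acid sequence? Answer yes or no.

yes

Codon 1: GCG Ala / GCU Ala — synonymous.
Codon 2: UUG Leu / CUU Leu — synonymous.
Codon 3: GAG Glu / GAG Glu — identical.
Codon 4: GGC Gly / GGC Gly — identical.
Codon 5: GGG Gly / GGA Gly — synonymous.
Nonsynonymous differences: 0 → same protein.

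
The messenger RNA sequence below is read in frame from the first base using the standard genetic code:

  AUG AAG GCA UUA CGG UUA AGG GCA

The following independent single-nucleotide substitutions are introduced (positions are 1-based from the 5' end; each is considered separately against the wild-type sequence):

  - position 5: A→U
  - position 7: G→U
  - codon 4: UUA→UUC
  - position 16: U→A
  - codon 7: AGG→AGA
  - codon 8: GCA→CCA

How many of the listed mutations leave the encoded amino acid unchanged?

Codon 2: AAG (Lys) → AUG (Met) — missense.
Codon 3: GCA (Ala) → UCA (Ser) — missense.
Codon 4: UUA (Leu) → UUC (Phe) — missense.
Codon 6: UUA (Leu) → AUA (Ile) — missense.
Codon 7: AGG (Arg) → AGA (Arg) — synonymous.
Codon 8: GCA (Ala) → CCA (Pro) — missense.
Synonymous: 1 of 6.

1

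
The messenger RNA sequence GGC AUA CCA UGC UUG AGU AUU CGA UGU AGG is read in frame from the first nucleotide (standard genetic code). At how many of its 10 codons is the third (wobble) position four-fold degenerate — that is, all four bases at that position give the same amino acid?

3

Codon 1 GGC (Gly): third position 4-fold.
Codon 2 AUA (Ile): third position 3-fold.
Codon 3 CCA (Pro): third position 4-fold.
Codon 4 UGC (Cys): third position 2-fold.
Codon 5 UUG (Leu): third position 2-fold.
Codon 6 AGU (Ser): third position 2-fold.
Codon 7 AUU (Ile): third position 3-fold.
Codon 8 CGA (Arg): third position 4-fold.
Codon 9 UGU (Cys): third position 2-fold.
Codon 10 AGG (Arg): third position 2-fold.
Four-fold degenerate third positions: 3.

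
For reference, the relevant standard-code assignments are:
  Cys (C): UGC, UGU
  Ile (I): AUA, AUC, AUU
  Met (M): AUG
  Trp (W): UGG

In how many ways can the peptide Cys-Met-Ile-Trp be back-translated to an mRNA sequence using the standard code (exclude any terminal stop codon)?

Cys: 2 codons.
Met: 1 codon.
Ile: 3 codons.
Trp: 1 codon.
2 × 1 × 3 × 1 = 6.

6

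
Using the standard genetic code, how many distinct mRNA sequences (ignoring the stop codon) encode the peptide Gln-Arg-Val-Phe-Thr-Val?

1536

Gln: 2 codons.
Arg: 6 codons.
Val: 4 codons.
Phe: 2 codons.
Thr: 4 codons.
Val: 4 codons.
2 × 6 × 4 × 2 × 4 × 4 = 1536.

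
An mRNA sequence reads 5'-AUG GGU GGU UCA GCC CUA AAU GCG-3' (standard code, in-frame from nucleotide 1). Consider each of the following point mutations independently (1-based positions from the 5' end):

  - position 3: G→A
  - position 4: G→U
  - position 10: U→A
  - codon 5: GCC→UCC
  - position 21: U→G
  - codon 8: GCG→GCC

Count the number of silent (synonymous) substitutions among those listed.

1

Codon 1: AUG (Met) → AUA (Ile) — missense.
Codon 2: GGU (Gly) → UGU (Cys) — missense.
Codon 4: UCA (Ser) → ACA (Thr) — missense.
Codon 5: GCC (Ala) → UCC (Ser) — missense.
Codon 7: AAU (Asn) → AAG (Lys) — missense.
Codon 8: GCG (Ala) → GCC (Ala) — synonymous.
Synonymous: 1 of 6.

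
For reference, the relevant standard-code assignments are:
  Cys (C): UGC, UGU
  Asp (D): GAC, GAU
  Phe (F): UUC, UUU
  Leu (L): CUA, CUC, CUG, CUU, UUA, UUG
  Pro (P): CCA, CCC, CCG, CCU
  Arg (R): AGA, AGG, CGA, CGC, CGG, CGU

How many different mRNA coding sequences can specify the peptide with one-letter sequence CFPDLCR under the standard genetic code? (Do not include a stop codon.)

Cys: 2 codons.
Phe: 2 codons.
Pro: 4 codons.
Asp: 2 codons.
Leu: 6 codons.
Cys: 2 codons.
Arg: 6 codons.
2 × 2 × 4 × 2 × 6 × 2 × 6 = 2304.

2304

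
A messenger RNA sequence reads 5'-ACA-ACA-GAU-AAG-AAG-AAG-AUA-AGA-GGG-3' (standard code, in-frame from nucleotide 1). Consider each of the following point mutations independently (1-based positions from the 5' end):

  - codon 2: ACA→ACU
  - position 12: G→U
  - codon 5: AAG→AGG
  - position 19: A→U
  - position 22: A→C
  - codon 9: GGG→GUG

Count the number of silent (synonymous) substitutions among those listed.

Codon 2: ACA (Thr) → ACU (Thr) — synonymous.
Codon 4: AAG (Lys) → AAU (Asn) — missense.
Codon 5: AAG (Lys) → AGG (Arg) — missense.
Codon 7: AUA (Ile) → UUA (Leu) — missense.
Codon 8: AGA (Arg) → CGA (Arg) — synonymous.
Codon 9: GGG (Gly) → GUG (Val) — missense.
Synonymous: 2 of 6.

2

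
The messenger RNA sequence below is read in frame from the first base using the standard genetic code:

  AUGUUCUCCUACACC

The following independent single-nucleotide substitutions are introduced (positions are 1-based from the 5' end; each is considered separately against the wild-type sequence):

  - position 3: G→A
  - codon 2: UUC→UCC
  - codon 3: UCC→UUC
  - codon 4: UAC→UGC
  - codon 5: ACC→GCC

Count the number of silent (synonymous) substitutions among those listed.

0

Codon 1: AUG (Met) → AUA (Ile) — missense.
Codon 2: UUC (Phe) → UCC (Ser) — missense.
Codon 3: UCC (Ser) → UUC (Phe) — missense.
Codon 4: UAC (Tyr) → UGC (Cys) — missense.
Codon 5: ACC (Thr) → GCC (Ala) — missense.
Synonymous: 0 of 5.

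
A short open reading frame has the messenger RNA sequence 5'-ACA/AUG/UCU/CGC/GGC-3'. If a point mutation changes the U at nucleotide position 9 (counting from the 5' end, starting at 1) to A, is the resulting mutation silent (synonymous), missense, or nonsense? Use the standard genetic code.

silent

Position 9 falls in codon 3: UCU → Ser.
After the substitution the codon is UCA → Ser.
Both encode Ser, so the change is synonymous.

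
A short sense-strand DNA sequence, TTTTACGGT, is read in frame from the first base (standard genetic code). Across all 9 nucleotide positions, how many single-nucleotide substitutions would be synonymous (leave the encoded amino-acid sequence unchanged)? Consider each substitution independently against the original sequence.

5

Codon 1 (TTT, Phe): 1 synonymous substitution.
Codon 2 (TAC, Tyr): 1 synonymous substitution.
Codon 3 (GGT, Gly): 3 synonymous substitutions.
Total: 1 + 1 + 3 = 5.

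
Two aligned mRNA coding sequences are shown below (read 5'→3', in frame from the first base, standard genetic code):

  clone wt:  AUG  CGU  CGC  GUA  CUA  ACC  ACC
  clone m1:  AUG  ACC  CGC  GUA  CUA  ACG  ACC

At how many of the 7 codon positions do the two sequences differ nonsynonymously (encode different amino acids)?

1

Codon 1: AUG Met / AUG Met — identical.
Codon 2: CGU Arg / ACC Thr — nonsynonymous.
Codon 3: CGC Arg / CGC Arg — identical.
Codon 4: GUA Val / GUA Val — identical.
Codon 5: CUA Leu / CUA Leu — identical.
Codon 6: ACC Thr / ACG Thr — synonymous.
Codon 7: ACC Thr / ACC Thr — identical.
Nonsynonymous differences: 1.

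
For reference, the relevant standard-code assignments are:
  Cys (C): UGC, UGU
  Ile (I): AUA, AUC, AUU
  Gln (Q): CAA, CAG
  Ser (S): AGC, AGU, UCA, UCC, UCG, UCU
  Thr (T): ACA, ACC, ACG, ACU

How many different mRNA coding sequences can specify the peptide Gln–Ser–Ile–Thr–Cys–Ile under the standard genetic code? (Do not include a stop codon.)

Gln: 2 codons.
Ser: 6 codons.
Ile: 3 codons.
Thr: 4 codons.
Cys: 2 codons.
Ile: 3 codons.
2 × 6 × 3 × 4 × 2 × 3 = 864.

864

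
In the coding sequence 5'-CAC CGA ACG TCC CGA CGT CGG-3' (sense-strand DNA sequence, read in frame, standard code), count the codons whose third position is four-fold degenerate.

Codon 1 CAC (His): third position 2-fold.
Codon 2 CGA (Arg): third position 4-fold.
Codon 3 ACG (Thr): third position 4-fold.
Codon 4 TCC (Ser): third position 4-fold.
Codon 5 CGA (Arg): third position 4-fold.
Codon 6 CGT (Arg): third position 4-fold.
Codon 7 CGG (Arg): third position 4-fold.
Four-fold degenerate third positions: 6.

6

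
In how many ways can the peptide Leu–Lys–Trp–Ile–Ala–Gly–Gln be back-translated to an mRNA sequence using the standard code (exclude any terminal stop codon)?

Leu: 6 codons.
Lys: 2 codons.
Trp: 1 codon.
Ile: 3 codons.
Ala: 4 codons.
Gly: 4 codons.
Gln: 2 codons.
6 × 2 × 1 × 3 × 4 × 4 × 2 = 1152.

1152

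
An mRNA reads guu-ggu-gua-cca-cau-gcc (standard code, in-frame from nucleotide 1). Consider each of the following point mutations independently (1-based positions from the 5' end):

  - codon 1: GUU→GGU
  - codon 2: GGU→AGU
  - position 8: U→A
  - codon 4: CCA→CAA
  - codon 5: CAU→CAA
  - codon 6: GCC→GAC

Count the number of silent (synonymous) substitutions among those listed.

0

Codon 1: GUU (Val) → GGU (Gly) — missense.
Codon 2: GGU (Gly) → AGU (Ser) — missense.
Codon 3: GUA (Val) → GAA (Glu) — missense.
Codon 4: CCA (Pro) → CAA (Gln) — missense.
Codon 5: CAU (His) → CAA (Gln) — missense.
Codon 6: GCC (Ala) → GAC (Asp) — missense.
Synonymous: 0 of 6.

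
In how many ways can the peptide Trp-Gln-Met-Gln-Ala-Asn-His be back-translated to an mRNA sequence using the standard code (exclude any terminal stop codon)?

64

Trp: 1 codon.
Gln: 2 codons.
Met: 1 codon.
Gln: 2 codons.
Ala: 4 codons.
Asn: 2 codons.
His: 2 codons.
1 × 2 × 1 × 2 × 4 × 2 × 2 = 64.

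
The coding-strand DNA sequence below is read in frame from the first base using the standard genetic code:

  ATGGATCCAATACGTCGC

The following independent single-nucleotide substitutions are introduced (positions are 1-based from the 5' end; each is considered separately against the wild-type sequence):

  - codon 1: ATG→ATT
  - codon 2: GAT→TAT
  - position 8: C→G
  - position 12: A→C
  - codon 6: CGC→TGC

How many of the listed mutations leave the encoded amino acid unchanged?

1

Codon 1: ATG (Met) → ATT (Ile) — missense.
Codon 2: GAT (Asp) → TAT (Tyr) — missense.
Codon 3: CCA (Pro) → CGA (Arg) — missense.
Codon 4: ATA (Ile) → ATC (Ile) — synonymous.
Codon 6: CGC (Arg) → TGC (Cys) — missense.
Synonymous: 1 of 5.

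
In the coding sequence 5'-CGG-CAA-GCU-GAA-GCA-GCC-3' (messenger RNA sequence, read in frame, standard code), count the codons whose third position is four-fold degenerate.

4

Codon 1 CGG (Arg): third position 4-fold.
Codon 2 CAA (Gln): third position 2-fold.
Codon 3 GCU (Ala): third position 4-fold.
Codon 4 GAA (Glu): third position 2-fold.
Codon 5 GCA (Ala): third position 4-fold.
Codon 6 GCC (Ala): third position 4-fold.
Four-fold degenerate third positions: 4.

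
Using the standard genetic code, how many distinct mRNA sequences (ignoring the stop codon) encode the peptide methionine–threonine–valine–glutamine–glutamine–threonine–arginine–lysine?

3072

Met: 1 codon.
Thr: 4 codons.
Val: 4 codons.
Gln: 2 codons.
Gln: 2 codons.
Thr: 4 codons.
Arg: 6 codons.
Lys: 2 codons.
1 × 4 × 4 × 2 × 2 × 4 × 6 × 2 = 3072.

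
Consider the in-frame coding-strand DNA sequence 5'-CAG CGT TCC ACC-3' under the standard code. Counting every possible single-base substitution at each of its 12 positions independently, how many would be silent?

Codon 1 (CAG, Gln): 1 synonymous substitution.
Codon 2 (CGT, Arg): 3 synonymous substitutions.
Codon 3 (TCC, Ser): 3 synonymous substitutions.
Codon 4 (ACC, Thr): 3 synonymous substitutions.
Total: 1 + 3 + 3 + 3 = 10.

10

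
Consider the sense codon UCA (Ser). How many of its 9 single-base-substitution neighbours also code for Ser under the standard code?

Position 1: none → 0 synonymous.
Position 2: none → 0 synonymous.
Position 3: UCU, UCC, UCG → 3 synonymous.
Total: 0 + 0 + 3 = 3.

3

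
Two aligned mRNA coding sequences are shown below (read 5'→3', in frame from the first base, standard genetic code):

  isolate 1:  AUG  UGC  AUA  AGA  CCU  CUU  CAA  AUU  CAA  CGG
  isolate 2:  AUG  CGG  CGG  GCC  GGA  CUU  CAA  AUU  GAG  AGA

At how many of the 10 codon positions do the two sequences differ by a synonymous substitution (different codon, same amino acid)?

1

Codon 1: AUG Met / AUG Met — identical.
Codon 2: UGC Cys / CGG Arg — nonsynonymous.
Codon 3: AUA Ile / CGG Arg — nonsynonymous.
Codon 4: AGA Arg / GCC Ala — nonsynonymous.
Codon 5: CCU Pro / GGA Gly — nonsynonymous.
Codon 6: CUU Leu / CUU Leu — identical.
Codon 7: CAA Gln / CAA Gln — identical.
Codon 8: AUU Ile / AUU Ile — identical.
Codon 9: CAA Gln / GAG Glu — nonsynonymous.
Codon 10: CGG Arg / AGA Arg — synonymous.
Synonymous differences: 1.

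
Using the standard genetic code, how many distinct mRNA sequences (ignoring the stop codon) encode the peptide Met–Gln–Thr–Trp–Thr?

32

Met: 1 codon.
Gln: 2 codons.
Thr: 4 codons.
Trp: 1 codon.
Thr: 4 codons.
1 × 2 × 4 × 1 × 4 = 32.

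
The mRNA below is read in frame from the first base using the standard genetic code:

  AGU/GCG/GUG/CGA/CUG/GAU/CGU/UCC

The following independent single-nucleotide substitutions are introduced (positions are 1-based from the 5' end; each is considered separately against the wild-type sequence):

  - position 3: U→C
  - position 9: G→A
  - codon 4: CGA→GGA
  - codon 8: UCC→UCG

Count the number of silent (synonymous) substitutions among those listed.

Codon 1: AGU (Ser) → AGC (Ser) — synonymous.
Codon 3: GUG (Val) → GUA (Val) — synonymous.
Codon 4: CGA (Arg) → GGA (Gly) — missense.
Codon 8: UCC (Ser) → UCG (Ser) — synonymous.
Synonymous: 3 of 4.

3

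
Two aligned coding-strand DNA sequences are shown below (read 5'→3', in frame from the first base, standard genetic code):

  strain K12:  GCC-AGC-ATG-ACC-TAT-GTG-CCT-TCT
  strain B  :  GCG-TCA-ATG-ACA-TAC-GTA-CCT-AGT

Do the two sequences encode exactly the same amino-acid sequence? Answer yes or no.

yes

Codon 1: GCC Ala / GCG Ala — synonymous.
Codon 2: AGC Ser / TCA Ser — synonymous.
Codon 3: ATG Met / ATG Met — identical.
Codon 4: ACC Thr / ACA Thr — synonymous.
Codon 5: TAT Tyr / TAC Tyr — synonymous.
Codon 6: GTG Val / GTA Val — synonymous.
Codon 7: CCT Pro / CCT Pro — identical.
Codon 8: TCT Ser / AGT Ser — synonymous.
Nonsynonymous differences: 0 → same protein.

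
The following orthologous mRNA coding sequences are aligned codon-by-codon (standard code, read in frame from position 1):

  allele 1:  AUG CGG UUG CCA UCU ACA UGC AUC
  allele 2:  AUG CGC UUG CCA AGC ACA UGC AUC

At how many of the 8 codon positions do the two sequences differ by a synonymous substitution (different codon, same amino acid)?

Codon 1: AUG Met / AUG Met — identical.
Codon 2: CGG Arg / CGC Arg — synonymous.
Codon 3: UUG Leu / UUG Leu — identical.
Codon 4: CCA Pro / CCA Pro — identical.
Codon 5: UCU Ser / AGC Ser — synonymous.
Codon 6: ACA Thr / ACA Thr — identical.
Codon 7: UGC Cys / UGC Cys — identical.
Codon 8: AUC Ile / AUC Ile — identical.
Synonymous differences: 2.

2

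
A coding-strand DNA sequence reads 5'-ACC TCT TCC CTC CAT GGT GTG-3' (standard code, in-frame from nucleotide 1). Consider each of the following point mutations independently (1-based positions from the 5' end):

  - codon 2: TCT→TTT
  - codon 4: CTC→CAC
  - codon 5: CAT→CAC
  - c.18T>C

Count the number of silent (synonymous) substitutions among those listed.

Codon 2: TCT (Ser) → TTT (Phe) — missense.
Codon 4: CTC (Leu) → CAC (His) — missense.
Codon 5: CAT (His) → CAC (His) — synonymous.
Codon 6: GGT (Gly) → GGC (Gly) — synonymous.
Synonymous: 2 of 4.

2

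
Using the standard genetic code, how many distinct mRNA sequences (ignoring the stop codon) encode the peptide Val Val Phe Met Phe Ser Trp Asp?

Val: 4 codons.
Val: 4 codons.
Phe: 2 codons.
Met: 1 codon.
Phe: 2 codons.
Ser: 6 codons.
Trp: 1 codon.
Asp: 2 codons.
4 × 4 × 2 × 1 × 2 × 6 × 1 × 2 = 768.

768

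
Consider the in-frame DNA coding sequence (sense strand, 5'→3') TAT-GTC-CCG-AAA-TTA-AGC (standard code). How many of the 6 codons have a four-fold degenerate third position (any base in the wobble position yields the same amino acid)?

Codon 1 TAT (Tyr): third position 2-fold.
Codon 2 GTC (Val): third position 4-fold.
Codon 3 CCG (Pro): third position 4-fold.
Codon 4 AAA (Lys): third position 2-fold.
Codon 5 TTA (Leu): third position 2-fold.
Codon 6 AGC (Ser): third position 2-fold.
Four-fold degenerate third positions: 2.

2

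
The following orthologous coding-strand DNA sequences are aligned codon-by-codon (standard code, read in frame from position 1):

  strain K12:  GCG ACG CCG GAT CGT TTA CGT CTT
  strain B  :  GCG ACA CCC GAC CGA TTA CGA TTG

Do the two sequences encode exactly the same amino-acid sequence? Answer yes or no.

yes

Codon 1: GCG Ala / GCG Ala — identical.
Codon 2: ACG Thr / ACA Thr — synonymous.
Codon 3: CCG Pro / CCC Pro — synonymous.
Codon 4: GAT Asp / GAC Asp — synonymous.
Codon 5: CGT Arg / CGA Arg — synonymous.
Codon 6: TTA Leu / TTA Leu — identical.
Codon 7: CGT Arg / CGA Arg — synonymous.
Codon 8: CTT Leu / TTG Leu — synonymous.
Nonsynonymous differences: 0 → same protein.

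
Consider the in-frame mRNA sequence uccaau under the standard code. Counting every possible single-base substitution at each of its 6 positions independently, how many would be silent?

4

Codon 1 (UCC, Ser): 3 synonymous substitutions.
Codon 2 (AAU, Asn): 1 synonymous substitution.
Total: 3 + 1 = 4.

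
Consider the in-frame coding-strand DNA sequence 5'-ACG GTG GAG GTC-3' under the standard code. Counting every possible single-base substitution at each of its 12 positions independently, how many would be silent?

10

Codon 1 (ACG, Thr): 3 synonymous substitutions.
Codon 2 (GTG, Val): 3 synonymous substitutions.
Codon 3 (GAG, Glu): 1 synonymous substitution.
Codon 4 (GTC, Val): 3 synonymous substitutions.
Total: 3 + 3 + 1 + 3 = 10.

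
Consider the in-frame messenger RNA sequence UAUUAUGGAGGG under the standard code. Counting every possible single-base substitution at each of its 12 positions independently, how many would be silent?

8

Codon 1 (UAU, Tyr): 1 synonymous substitution.
Codon 2 (UAU, Tyr): 1 synonymous substitution.
Codon 3 (GGA, Gly): 3 synonymous substitutions.
Codon 4 (GGG, Gly): 3 synonymous substitutions.
Total: 1 + 1 + 3 + 3 = 8.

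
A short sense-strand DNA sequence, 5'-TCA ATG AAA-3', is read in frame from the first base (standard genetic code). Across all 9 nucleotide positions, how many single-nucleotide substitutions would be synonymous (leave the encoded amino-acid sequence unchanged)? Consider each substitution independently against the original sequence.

4

Codon 1 (TCA, Ser): 3 synonymous substitutions.
Codon 2 (ATG, Met): 0 synonymous substitutions.
Codon 3 (AAA, Lys): 1 synonymous substitution.
Total: 3 + 0 + 1 = 4.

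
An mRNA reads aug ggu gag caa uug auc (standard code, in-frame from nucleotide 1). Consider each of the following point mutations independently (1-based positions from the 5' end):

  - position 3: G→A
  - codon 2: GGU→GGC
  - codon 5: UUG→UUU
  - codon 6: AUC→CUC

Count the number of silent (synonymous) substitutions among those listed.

1

Codon 1: AUG (Met) → AUA (Ile) — missense.
Codon 2: GGU (Gly) → GGC (Gly) — synonymous.
Codon 5: UUG (Leu) → UUU (Phe) — missense.
Codon 6: AUC (Ile) → CUC (Leu) — missense.
Synonymous: 1 of 4.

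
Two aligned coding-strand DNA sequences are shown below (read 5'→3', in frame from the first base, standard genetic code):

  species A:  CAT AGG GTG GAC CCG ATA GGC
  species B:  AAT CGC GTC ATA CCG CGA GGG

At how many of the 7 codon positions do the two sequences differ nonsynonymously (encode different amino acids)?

3

Codon 1: CAT His / AAT Asn — nonsynonymous.
Codon 2: AGG Arg / CGC Arg — synonymous.
Codon 3: GTG Val / GTC Val — synonymous.
Codon 4: GAC Asp / ATA Ile — nonsynonymous.
Codon 5: CCG Pro / CCG Pro — identical.
Codon 6: ATA Ile / CGA Arg — nonsynonymous.
Codon 7: GGC Gly / GGG Gly — synonymous.
Nonsynonymous differences: 3.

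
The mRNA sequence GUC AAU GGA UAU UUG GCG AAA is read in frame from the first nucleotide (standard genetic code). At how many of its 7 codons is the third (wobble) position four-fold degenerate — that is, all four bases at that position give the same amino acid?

Codon 1 GUC (Val): third position 4-fold.
Codon 2 AAU (Asn): third position 2-fold.
Codon 3 GGA (Gly): third position 4-fold.
Codon 4 UAU (Tyr): third position 2-fold.
Codon 5 UUG (Leu): third position 2-fold.
Codon 6 GCG (Ala): third position 4-fold.
Codon 7 AAA (Lys): third position 2-fold.
Four-fold degenerate third positions: 3.

3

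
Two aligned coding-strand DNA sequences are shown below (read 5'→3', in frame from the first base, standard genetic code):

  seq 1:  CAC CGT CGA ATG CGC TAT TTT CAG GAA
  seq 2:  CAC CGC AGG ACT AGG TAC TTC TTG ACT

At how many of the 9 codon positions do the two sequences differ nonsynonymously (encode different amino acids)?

3

Codon 1: CAC His / CAC His — identical.
Codon 2: CGT Arg / CGC Arg — synonymous.
Codon 3: CGA Arg / AGG Arg — synonymous.
Codon 4: ATG Met / ACT Thr — nonsynonymous.
Codon 5: CGC Arg / AGG Arg — synonymous.
Codon 6: TAT Tyr / TAC Tyr — synonymous.
Codon 7: TTT Phe / TTC Phe — synonymous.
Codon 8: CAG Gln / TTG Leu — nonsynonymous.
Codon 9: GAA Glu / ACT Thr — nonsynonymous.
Nonsynonymous differences: 3.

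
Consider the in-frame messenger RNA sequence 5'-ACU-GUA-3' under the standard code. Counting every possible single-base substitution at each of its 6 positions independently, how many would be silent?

Codon 1 (ACU, Thr): 3 synonymous substitutions.
Codon 2 (GUA, Val): 3 synonymous substitutions.
Total: 3 + 3 = 6.

6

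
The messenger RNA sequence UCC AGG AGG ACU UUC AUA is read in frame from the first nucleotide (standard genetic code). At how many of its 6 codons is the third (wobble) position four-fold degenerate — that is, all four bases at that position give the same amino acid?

2

Codon 1 UCC (Ser): third position 4-fold.
Codon 2 AGG (Arg): third position 2-fold.
Codon 3 AGG (Arg): third position 2-fold.
Codon 4 ACU (Thr): third position 4-fold.
Codon 5 UUC (Phe): third position 2-fold.
Codon 6 AUA (Ile): third position 3-fold.
Four-fold degenerate third positions: 2.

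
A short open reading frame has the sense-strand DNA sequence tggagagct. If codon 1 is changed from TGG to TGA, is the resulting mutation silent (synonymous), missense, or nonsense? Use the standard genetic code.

Position 3 falls in codon 1: TGG → Trp.
After the substitution the codon is TGA → Stop.
The new codon is a stop codon, so this is a nonsense mutation.

nonsense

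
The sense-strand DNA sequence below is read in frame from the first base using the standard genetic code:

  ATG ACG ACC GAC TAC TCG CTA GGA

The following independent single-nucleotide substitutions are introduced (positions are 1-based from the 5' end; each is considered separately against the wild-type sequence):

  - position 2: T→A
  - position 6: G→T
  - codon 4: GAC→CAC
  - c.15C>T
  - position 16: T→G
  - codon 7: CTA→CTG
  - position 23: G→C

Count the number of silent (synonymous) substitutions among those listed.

Codon 1: ATG (Met) → AAG (Lys) — missense.
Codon 2: ACG (Thr) → ACT (Thr) — synonymous.
Codon 4: GAC (Asp) → CAC (His) — missense.
Codon 5: TAC (Tyr) → TAT (Tyr) — synonymous.
Codon 6: TCG (Ser) → GCG (Ala) — missense.
Codon 7: CTA (Leu) → CTG (Leu) — synonymous.
Codon 8: GGA (Gly) → GCA (Ala) — missense.
Synonymous: 3 of 7.

3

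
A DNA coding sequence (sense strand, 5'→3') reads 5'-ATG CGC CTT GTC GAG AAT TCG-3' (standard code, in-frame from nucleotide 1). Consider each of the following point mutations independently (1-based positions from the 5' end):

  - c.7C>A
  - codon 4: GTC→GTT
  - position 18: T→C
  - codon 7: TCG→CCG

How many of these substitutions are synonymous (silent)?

2

Codon 3: CTT (Leu) → ATT (Ile) — missense.
Codon 4: GTC (Val) → GTT (Val) — synonymous.
Codon 6: AAT (Asn) → AAC (Asn) — synonymous.
Codon 7: TCG (Ser) → CCG (Pro) — missense.
Synonymous: 2 of 4.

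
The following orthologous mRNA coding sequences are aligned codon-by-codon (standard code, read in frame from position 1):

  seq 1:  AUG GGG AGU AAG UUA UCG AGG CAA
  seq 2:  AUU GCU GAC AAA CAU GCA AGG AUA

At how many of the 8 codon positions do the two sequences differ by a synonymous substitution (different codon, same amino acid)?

1

Codon 1: AUG Met / AUU Ile — nonsynonymous.
Codon 2: GGG Gly / GCU Ala — nonsynonymous.
Codon 3: AGU Ser / GAC Asp — nonsynonymous.
Codon 4: AAG Lys / AAA Lys — synonymous.
Codon 5: UUA Leu / CAU His — nonsynonymous.
Codon 6: UCG Ser / GCA Ala — nonsynonymous.
Codon 7: AGG Arg / AGG Arg — identical.
Codon 8: CAA Gln / AUA Ile — nonsynonymous.
Synonymous differences: 1.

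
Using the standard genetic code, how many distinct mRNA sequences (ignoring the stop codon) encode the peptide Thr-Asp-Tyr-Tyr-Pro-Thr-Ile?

Thr: 4 codons.
Asp: 2 codons.
Tyr: 2 codons.
Tyr: 2 codons.
Pro: 4 codons.
Thr: 4 codons.
Ile: 3 codons.
4 × 2 × 2 × 2 × 4 × 4 × 3 = 1536.

1536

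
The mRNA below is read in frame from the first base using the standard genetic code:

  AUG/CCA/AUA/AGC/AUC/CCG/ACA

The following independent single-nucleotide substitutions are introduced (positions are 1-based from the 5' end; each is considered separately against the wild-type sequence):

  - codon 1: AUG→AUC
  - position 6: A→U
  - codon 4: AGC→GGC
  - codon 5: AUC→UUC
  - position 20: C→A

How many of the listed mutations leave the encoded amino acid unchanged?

1

Codon 1: AUG (Met) → AUC (Ile) — missense.
Codon 2: CCA (Pro) → CCU (Pro) — synonymous.
Codon 4: AGC (Ser) → GGC (Gly) — missense.
Codon 5: AUC (Ile) → UUC (Phe) — missense.
Codon 7: ACA (Thr) → AAA (Lys) — missense.
Synonymous: 1 of 5.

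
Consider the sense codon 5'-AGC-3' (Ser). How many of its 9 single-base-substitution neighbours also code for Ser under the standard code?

Position 1: none → 0 synonymous.
Position 2: none → 0 synonymous.
Position 3: AGU → 1 synonymous.
Total: 0 + 0 + 1 = 1.

1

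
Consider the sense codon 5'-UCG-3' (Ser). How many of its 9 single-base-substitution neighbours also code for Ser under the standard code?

3

Position 1: none → 0 synonymous.
Position 2: none → 0 synonymous.
Position 3: UCU, UCC, UCA → 3 synonymous.
Total: 0 + 0 + 3 = 3.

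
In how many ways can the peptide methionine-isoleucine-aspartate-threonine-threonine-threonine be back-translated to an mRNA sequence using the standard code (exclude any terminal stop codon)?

384

Met: 1 codon.
Ile: 3 codons.
Asp: 2 codons.
Thr: 4 codons.
Thr: 4 codons.
Thr: 4 codons.
1 × 3 × 2 × 4 × 4 × 4 = 384.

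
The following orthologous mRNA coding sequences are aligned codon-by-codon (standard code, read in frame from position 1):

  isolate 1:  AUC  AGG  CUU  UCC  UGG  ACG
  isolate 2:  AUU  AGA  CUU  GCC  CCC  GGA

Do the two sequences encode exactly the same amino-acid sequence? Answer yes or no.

no

Codon 1: AUC Ile / AUU Ile — synonymous.
Codon 2: AGG Arg / AGA Arg — synonymous.
Codon 3: CUU Leu / CUU Leu — identical.
Codon 4: UCC Ser / GCC Ala — nonsynonymous.
Codon 5: UGG Trp / CCC Pro — nonsynonymous.
Codon 6: ACG Thr / GGA Gly — nonsynonymous.
Nonsynonymous differences: 3 → different protein.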